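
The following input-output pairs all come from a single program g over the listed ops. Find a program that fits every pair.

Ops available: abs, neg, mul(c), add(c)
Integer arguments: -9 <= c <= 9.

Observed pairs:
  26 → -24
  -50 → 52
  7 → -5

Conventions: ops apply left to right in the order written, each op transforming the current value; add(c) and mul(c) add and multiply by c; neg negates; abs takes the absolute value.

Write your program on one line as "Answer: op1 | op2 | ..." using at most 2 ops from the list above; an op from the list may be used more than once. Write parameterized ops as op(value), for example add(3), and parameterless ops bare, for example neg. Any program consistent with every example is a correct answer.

neg | add(2)

Check, running the answer program on each example:
  26 -> -26 -> -24
  -50 -> 50 -> 52
  7 -> -7 -> -5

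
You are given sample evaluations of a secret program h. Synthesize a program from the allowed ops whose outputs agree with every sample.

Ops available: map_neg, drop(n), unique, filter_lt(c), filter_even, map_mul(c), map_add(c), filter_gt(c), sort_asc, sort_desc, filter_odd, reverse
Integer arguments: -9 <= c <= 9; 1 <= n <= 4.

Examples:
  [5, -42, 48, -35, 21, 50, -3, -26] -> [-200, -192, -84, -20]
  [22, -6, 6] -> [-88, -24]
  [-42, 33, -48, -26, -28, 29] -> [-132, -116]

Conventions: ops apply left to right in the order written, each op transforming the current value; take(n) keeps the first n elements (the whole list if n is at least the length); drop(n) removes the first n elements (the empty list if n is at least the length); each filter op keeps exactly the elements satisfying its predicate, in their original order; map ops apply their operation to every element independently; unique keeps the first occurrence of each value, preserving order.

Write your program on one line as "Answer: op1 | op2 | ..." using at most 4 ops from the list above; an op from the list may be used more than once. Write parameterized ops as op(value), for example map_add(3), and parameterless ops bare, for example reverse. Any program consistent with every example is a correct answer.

map_mul(-4) | sort_asc | filter_lt(-7)

Check, running the answer program on each example:
  [5, -42, 48, -35, 21, 50, -3, -26] -> [-20, 168, -192, 140, -84, -200, 12, 104] -> [-200, -192, -84, -20, 12, 104, 140, 168] -> [-200, -192, -84, -20]
  [22, -6, 6] -> [-88, 24, -24] -> [-88, -24, 24] -> [-88, -24]
  [-42, 33, -48, -26, -28, 29] -> [168, -132, 192, 104, 112, -116] -> [-132, -116, 104, 112, 168, 192] -> [-132, -116]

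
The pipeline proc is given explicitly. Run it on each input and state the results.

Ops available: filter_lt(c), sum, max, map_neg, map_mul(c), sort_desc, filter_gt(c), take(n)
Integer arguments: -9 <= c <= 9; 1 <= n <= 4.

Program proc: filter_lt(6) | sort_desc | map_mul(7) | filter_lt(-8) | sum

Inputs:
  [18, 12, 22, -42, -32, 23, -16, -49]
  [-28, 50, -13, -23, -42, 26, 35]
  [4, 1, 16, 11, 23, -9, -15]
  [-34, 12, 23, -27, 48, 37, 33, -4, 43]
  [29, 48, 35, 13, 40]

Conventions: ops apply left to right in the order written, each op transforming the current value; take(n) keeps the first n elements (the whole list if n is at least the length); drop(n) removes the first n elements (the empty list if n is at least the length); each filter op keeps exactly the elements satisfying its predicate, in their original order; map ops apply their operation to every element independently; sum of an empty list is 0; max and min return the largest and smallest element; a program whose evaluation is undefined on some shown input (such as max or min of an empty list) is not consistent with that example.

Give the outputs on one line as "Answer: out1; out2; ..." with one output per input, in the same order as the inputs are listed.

Execution, op by op:
  [18, 12, 22, -42, -32, 23, -16, -49] -> [-42, -32, -16, -49] -> [-16, -32, -42, -49] -> [-112, -224, -294, -343] -> [-112, -224, -294, -343] -> -973
  [-28, 50, -13, -23, -42, 26, 35] -> [-28, -13, -23, -42] -> [-13, -23, -28, -42] -> [-91, -161, -196, -294] -> [-91, -161, -196, -294] -> -742
  [4, 1, 16, 11, 23, -9, -15] -> [4, 1, -9, -15] -> [4, 1, -9, -15] -> [28, 7, -63, -105] -> [-63, -105] -> -168
  [-34, 12, 23, -27, 48, 37, 33, -4, 43] -> [-34, -27, -4] -> [-4, -27, -34] -> [-28, -189, -238] -> [-28, -189, -238] -> -455
  [29, 48, 35, 13, 40] -> [] -> [] -> [] -> [] -> 0

-973; -742; -168; -455; 0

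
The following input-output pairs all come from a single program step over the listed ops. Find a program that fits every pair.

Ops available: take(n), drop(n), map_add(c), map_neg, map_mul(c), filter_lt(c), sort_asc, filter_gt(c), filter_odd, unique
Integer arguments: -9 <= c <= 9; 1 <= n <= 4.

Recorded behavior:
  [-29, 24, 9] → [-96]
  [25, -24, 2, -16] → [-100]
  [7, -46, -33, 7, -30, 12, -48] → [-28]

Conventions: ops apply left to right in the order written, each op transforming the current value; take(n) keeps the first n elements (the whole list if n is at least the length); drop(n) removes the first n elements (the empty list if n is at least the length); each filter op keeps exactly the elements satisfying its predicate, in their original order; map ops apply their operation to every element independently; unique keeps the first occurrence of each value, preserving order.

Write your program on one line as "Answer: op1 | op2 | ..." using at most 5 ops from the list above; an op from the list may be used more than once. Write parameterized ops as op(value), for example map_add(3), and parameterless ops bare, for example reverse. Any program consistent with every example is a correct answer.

map_mul(-4) | take(2) | sort_asc | take(1)

Check, running the answer program on each example:
  [-29, 24, 9] -> [116, -96, -36] -> [116, -96] -> [-96, 116] -> [-96]
  [25, -24, 2, -16] -> [-100, 96, -8, 64] -> [-100, 96] -> [-100, 96] -> [-100]
  [7, -46, -33, 7, -30, 12, -48] -> [-28, 184, 132, -28, 120, -48, 192] -> [-28, 184] -> [-28, 184] -> [-28]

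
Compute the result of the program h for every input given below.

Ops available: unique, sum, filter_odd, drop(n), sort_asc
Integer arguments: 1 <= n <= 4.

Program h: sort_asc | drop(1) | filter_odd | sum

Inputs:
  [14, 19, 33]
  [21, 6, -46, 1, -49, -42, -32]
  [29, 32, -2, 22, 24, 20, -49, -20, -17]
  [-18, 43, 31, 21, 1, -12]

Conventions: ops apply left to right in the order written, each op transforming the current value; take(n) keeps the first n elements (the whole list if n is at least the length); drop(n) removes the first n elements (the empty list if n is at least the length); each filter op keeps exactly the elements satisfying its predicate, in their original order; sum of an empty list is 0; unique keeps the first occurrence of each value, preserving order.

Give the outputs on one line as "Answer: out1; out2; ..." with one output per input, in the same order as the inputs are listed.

52; 22; 12; 96

Execution, op by op:
  [14, 19, 33] -> [14, 19, 33] -> [19, 33] -> [19, 33] -> 52
  [21, 6, -46, 1, -49, -42, -32] -> [-49, -46, -42, -32, 1, 6, 21] -> [-46, -42, -32, 1, 6, 21] -> [1, 21] -> 22
  [29, 32, -2, 22, 24, 20, -49, -20, -17] -> [-49, -20, -17, -2, 20, 22, 24, 29, 32] -> [-20, -17, -2, 20, 22, 24, 29, 32] -> [-17, 29] -> 12
  [-18, 43, 31, 21, 1, -12] -> [-18, -12, 1, 21, 31, 43] -> [-12, 1, 21, 31, 43] -> [1, 21, 31, 43] -> 96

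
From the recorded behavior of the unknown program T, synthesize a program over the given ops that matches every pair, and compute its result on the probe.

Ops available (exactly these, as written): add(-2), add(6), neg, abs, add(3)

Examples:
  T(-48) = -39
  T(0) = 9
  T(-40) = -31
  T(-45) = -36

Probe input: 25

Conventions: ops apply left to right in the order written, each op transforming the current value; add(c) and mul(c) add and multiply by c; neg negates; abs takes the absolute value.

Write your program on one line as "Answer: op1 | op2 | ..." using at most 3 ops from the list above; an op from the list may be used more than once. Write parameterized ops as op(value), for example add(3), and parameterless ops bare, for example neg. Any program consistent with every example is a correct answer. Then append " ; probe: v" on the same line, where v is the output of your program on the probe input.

add(6) | add(3) ; probe: 34

Check, running the answer program on each example:
  -48 -> -42 -> -39
  0 -> 6 -> 9
  -40 -> -34 -> -31
  -45 -> -39 -> -36
  probe: 25 -> 31 -> 34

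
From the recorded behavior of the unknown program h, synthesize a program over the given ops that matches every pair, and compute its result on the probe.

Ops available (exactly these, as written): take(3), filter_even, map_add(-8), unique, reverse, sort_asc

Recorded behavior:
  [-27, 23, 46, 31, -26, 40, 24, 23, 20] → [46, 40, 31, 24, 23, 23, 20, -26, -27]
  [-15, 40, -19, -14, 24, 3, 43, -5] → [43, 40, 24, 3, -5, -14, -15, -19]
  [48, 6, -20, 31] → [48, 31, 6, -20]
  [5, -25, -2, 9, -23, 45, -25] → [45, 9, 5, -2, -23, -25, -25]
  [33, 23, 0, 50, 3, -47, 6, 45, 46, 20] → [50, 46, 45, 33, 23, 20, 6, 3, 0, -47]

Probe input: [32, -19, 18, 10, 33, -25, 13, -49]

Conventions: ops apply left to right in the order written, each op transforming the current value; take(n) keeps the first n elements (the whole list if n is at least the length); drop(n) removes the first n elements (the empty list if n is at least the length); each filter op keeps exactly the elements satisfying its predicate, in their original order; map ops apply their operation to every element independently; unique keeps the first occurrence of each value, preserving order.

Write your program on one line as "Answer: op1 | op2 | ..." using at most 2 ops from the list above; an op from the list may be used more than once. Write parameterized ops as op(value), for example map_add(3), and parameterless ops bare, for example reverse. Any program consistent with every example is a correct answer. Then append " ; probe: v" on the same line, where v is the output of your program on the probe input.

sort_asc | reverse ; probe: [33, 32, 18, 13, 10, -19, -25, -49]

Check, running the answer program on each example:
  [-27, 23, 46, 31, -26, 40, 24, 23, 20] -> [-27, -26, 20, 23, 23, 24, 31, 40, 46] -> [46, 40, 31, 24, 23, 23, 20, -26, -27]
  [-15, 40, -19, -14, 24, 3, 43, -5] -> [-19, -15, -14, -5, 3, 24, 40, 43] -> [43, 40, 24, 3, -5, -14, -15, -19]
  [48, 6, -20, 31] -> [-20, 6, 31, 48] -> [48, 31, 6, -20]
  [5, -25, -2, 9, -23, 45, -25] -> [-25, -25, -23, -2, 5, 9, 45] -> [45, 9, 5, -2, -23, -25, -25]
  [33, 23, 0, 50, 3, -47, 6, 45, 46, 20] -> [-47, 0, 3, 6, 20, 23, 33, 45, 46, 50] -> [50, 46, 45, 33, 23, 20, 6, 3, 0, -47]
  probe: [32, -19, 18, 10, 33, -25, 13, -49] -> [-49, -25, -19, 10, 13, 18, 32, 33] -> [33, 32, 18, 13, 10, -19, -25, -49]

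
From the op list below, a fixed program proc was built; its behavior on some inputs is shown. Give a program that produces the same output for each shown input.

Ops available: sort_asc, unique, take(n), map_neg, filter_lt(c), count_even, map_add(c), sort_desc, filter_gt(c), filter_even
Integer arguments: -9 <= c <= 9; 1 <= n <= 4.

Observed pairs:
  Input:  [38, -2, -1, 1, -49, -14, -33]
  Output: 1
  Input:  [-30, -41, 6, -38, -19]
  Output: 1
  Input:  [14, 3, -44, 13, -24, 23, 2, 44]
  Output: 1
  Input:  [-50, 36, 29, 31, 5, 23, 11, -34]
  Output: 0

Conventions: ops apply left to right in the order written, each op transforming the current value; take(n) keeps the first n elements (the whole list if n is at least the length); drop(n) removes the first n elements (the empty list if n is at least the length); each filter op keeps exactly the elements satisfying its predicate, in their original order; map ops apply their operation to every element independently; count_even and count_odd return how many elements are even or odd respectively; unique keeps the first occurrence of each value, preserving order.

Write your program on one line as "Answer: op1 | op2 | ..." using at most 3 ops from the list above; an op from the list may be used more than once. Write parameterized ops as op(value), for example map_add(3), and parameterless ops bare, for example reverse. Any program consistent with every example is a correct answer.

filter_lt(7) | filter_gt(-9) | count_even

Check, running the answer program on each example:
  [38, -2, -1, 1, -49, -14, -33] -> [-2, -1, 1, -49, -14, -33] -> [-2, -1, 1] -> 1
  [-30, -41, 6, -38, -19] -> [-30, -41, 6, -38, -19] -> [6] -> 1
  [14, 3, -44, 13, -24, 23, 2, 44] -> [3, -44, -24, 2] -> [3, 2] -> 1
  [-50, 36, 29, 31, 5, 23, 11, -34] -> [-50, 5, -34] -> [5] -> 0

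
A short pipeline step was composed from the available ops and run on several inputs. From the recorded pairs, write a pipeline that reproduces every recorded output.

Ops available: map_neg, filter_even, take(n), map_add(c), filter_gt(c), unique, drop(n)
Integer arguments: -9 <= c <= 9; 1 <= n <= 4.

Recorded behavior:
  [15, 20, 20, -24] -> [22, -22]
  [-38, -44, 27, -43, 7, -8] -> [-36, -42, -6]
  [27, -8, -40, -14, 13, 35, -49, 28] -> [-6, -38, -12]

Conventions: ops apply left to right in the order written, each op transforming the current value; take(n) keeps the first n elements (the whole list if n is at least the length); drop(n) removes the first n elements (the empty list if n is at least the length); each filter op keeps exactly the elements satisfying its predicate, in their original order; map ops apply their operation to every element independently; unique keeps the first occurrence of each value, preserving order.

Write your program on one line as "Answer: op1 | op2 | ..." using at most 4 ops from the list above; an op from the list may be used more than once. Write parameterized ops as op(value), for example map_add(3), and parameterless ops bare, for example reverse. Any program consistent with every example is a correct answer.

unique | filter_even | map_add(2) | take(3)

Check, running the answer program on each example:
  [15, 20, 20, -24] -> [15, 20, -24] -> [20, -24] -> [22, -22] -> [22, -22]
  [-38, -44, 27, -43, 7, -8] -> [-38, -44, 27, -43, 7, -8] -> [-38, -44, -8] -> [-36, -42, -6] -> [-36, -42, -6]
  [27, -8, -40, -14, 13, 35, -49, 28] -> [27, -8, -40, -14, 13, 35, -49, 28] -> [-8, -40, -14, 28] -> [-6, -38, -12, 30] -> [-6, -38, -12]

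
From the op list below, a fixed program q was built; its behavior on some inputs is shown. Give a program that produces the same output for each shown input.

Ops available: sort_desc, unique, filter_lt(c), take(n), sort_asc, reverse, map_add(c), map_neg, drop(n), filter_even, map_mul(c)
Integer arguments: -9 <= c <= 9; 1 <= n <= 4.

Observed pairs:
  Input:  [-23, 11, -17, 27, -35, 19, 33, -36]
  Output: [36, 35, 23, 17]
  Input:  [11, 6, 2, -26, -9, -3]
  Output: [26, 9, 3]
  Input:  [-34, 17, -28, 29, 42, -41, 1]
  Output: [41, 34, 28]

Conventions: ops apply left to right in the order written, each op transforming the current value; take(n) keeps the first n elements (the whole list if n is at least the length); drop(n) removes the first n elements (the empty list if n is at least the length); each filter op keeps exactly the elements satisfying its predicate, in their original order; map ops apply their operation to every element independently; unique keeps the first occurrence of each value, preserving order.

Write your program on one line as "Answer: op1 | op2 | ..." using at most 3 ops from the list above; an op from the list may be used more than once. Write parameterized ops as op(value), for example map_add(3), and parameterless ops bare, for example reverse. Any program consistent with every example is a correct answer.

filter_lt(1) | sort_asc | map_neg

Check, running the answer program on each example:
  [-23, 11, -17, 27, -35, 19, 33, -36] -> [-23, -17, -35, -36] -> [-36, -35, -23, -17] -> [36, 35, 23, 17]
  [11, 6, 2, -26, -9, -3] -> [-26, -9, -3] -> [-26, -9, -3] -> [26, 9, 3]
  [-34, 17, -28, 29, 42, -41, 1] -> [-34, -28, -41] -> [-41, -34, -28] -> [41, 34, 28]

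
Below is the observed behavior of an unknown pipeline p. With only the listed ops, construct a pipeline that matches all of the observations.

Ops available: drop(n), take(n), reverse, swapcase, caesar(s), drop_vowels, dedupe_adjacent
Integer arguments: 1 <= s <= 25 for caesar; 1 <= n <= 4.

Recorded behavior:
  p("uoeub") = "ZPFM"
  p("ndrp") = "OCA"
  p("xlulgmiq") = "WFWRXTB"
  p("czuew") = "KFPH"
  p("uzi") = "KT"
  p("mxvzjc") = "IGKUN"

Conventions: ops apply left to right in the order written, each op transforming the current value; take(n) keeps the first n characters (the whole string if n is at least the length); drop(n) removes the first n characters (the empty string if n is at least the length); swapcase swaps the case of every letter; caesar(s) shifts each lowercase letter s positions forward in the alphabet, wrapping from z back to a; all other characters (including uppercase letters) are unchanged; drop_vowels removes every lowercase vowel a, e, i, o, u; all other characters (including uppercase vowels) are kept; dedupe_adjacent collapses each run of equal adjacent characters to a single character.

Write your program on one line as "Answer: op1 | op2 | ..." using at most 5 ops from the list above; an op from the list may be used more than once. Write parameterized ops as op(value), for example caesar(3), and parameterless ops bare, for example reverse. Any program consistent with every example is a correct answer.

reverse | caesar(11) | reverse | drop(1) | swapcase

Check, running the answer program on each example:
  "uoeub" -> "bueou" -> "mfpzf" -> "fzpfm" -> "zpfm" -> "ZPFM"
  "ndrp" -> "prdn" -> "acoy" -> "yoca" -> "oca" -> "OCA"
  "xlulgmiq" -> "qimglulx" -> "btxrwfwi" -> "iwfwrxtb" -> "wfwrxtb" -> "WFWRXTB"
  "czuew" -> "weuzc" -> "hpfkn" -> "nkfph" -> "kfph" -> "KFPH"
  "uzi" -> "izu" -> "tkf" -> "fkt" -> "kt" -> "KT"
  "mxvzjc" -> "cjzvxm" -> "nukgix" -> "xigkun" -> "igkun" -> "IGKUN"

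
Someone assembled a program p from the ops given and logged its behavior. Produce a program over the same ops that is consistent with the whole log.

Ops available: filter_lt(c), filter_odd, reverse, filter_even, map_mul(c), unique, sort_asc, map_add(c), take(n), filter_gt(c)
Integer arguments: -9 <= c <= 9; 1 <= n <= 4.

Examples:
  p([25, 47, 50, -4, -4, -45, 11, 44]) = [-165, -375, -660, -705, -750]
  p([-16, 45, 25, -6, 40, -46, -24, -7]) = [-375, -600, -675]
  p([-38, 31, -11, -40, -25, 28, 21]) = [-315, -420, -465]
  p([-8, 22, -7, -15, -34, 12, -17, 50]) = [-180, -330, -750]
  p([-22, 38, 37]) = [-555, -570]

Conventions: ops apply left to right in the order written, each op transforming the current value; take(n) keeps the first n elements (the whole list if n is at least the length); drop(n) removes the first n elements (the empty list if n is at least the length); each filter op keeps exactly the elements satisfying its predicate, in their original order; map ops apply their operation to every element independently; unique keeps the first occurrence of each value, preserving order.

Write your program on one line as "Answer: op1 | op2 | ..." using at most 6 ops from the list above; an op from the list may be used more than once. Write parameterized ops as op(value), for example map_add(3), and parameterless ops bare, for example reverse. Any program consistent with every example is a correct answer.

filter_gt(-7) | sort_asc | map_mul(-3) | unique | map_mul(5) | filter_lt(-1)

Check, running the answer program on each example:
  [25, 47, 50, -4, -4, -45, 11, 44] -> [25, 47, 50, -4, -4, 11, 44] -> [-4, -4, 11, 25, 44, 47, 50] -> [12, 12, -33, -75, -132, -141, -150] -> [12, -33, -75, -132, -141, -150] -> [60, -165, -375, -660, -705, -750] -> [-165, -375, -660, -705, -750]
  [-16, 45, 25, -6, 40, -46, -24, -7] -> [45, 25, -6, 40] -> [-6, 25, 40, 45] -> [18, -75, -120, -135] -> [18, -75, -120, -135] -> [90, -375, -600, -675] -> [-375, -600, -675]
  [-38, 31, -11, -40, -25, 28, 21] -> [31, 28, 21] -> [21, 28, 31] -> [-63, -84, -93] -> [-63, -84, -93] -> [-315, -420, -465] -> [-315, -420, -465]
  [-8, 22, -7, -15, -34, 12, -17, 50] -> [22, 12, 50] -> [12, 22, 50] -> [-36, -66, -150] -> [-36, -66, -150] -> [-180, -330, -750] -> [-180, -330, -750]
  [-22, 38, 37] -> [38, 37] -> [37, 38] -> [-111, -114] -> [-111, -114] -> [-555, -570] -> [-555, -570]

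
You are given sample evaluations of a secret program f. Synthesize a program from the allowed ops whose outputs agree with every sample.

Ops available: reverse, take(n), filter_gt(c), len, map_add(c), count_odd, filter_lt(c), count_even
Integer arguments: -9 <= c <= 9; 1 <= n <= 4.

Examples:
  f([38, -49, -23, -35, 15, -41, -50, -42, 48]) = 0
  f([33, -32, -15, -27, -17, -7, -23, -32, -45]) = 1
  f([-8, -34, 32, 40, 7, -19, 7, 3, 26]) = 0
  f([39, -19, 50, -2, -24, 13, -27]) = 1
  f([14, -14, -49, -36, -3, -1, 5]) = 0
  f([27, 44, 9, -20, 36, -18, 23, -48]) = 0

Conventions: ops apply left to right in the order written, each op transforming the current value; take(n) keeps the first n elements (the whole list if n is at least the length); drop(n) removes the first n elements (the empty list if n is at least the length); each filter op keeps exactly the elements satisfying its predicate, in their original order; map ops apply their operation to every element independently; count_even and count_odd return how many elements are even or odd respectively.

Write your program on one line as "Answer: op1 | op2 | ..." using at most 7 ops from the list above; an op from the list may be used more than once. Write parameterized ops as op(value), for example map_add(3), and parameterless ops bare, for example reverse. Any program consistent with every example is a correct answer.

reverse | take(2) | map_add(3) | filter_lt(-2) | reverse | count_even

Check, running the answer program on each example:
  [38, -49, -23, -35, 15, -41, -50, -42, 48] -> [48, -42, -50, -41, 15, -35, -23, -49, 38] -> [48, -42] -> [51, -39] -> [-39] -> [-39] -> 0
  [33, -32, -15, -27, -17, -7, -23, -32, -45] -> [-45, -32, -23, -7, -17, -27, -15, -32, 33] -> [-45, -32] -> [-42, -29] -> [-42, -29] -> [-29, -42] -> 1
  [-8, -34, 32, 40, 7, -19, 7, 3, 26] -> [26, 3, 7, -19, 7, 40, 32, -34, -8] -> [26, 3] -> [29, 6] -> [] -> [] -> 0
  [39, -19, 50, -2, -24, 13, -27] -> [-27, 13, -24, -2, 50, -19, 39] -> [-27, 13] -> [-24, 16] -> [-24] -> [-24] -> 1
  [14, -14, -49, -36, -3, -1, 5] -> [5, -1, -3, -36, -49, -14, 14] -> [5, -1] -> [8, 2] -> [] -> [] -> 0
  [27, 44, 9, -20, 36, -18, 23, -48] -> [-48, 23, -18, 36, -20, 9, 44, 27] -> [-48, 23] -> [-45, 26] -> [-45] -> [-45] -> 0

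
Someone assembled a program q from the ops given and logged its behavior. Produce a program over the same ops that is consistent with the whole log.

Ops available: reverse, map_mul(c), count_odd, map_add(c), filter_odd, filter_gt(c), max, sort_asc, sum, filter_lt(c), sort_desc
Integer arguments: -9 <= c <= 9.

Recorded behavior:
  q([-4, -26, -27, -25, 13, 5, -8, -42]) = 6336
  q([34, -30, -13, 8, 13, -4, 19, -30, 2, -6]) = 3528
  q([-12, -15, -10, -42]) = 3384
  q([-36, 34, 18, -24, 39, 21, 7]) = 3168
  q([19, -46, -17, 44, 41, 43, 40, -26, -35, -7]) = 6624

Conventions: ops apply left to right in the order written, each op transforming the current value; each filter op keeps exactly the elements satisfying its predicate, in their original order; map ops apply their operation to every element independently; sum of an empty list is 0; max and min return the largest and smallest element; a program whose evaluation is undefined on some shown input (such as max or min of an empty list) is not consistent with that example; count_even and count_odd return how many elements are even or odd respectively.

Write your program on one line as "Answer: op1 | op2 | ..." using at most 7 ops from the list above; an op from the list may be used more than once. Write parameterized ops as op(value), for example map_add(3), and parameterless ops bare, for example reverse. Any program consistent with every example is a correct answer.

map_add(8) | map_mul(-8) | map_mul(9) | filter_gt(-9) | filter_gt(5) | sum

Check, running the answer program on each example:
  [-4, -26, -27, -25, 13, 5, -8, -42] -> [4, -18, -19, -17, 21, 13, 0, -34] -> [-32, 144, 152, 136, -168, -104, 0, 272] -> [-288, 1296, 1368, 1224, -1512, -936, 0, 2448] -> [1296, 1368, 1224, 0, 2448] -> [1296, 1368, 1224, 2448] -> 6336
  [34, -30, -13, 8, 13, -4, 19, -30, 2, -6] -> [42, -22, -5, 16, 21, 4, 27, -22, 10, 2] -> [-336, 176, 40, -128, -168, -32, -216, 176, -80, -16] -> [-3024, 1584, 360, -1152, -1512, -288, -1944, 1584, -720, -144] -> [1584, 360, 1584] -> [1584, 360, 1584] -> 3528
  [-12, -15, -10, -42] -> [-4, -7, -2, -34] -> [32, 56, 16, 272] -> [288, 504, 144, 2448] -> [288, 504, 144, 2448] -> [288, 504, 144, 2448] -> 3384
  [-36, 34, 18, -24, 39, 21, 7] -> [-28, 42, 26, -16, 47, 29, 15] -> [224, -336, -208, 128, -376, -232, -120] -> [2016, -3024, -1872, 1152, -3384, -2088, -1080] -> [2016, 1152] -> [2016, 1152] -> 3168
  [19, -46, -17, 44, 41, 43, 40, -26, -35, -7] -> [27, -38, -9, 52, 49, 51, 48, -18, -27, 1] -> [-216, 304, 72, -416, -392, -408, -384, 144, 216, -8] -> [-1944, 2736, 648, -3744, -3528, -3672, -3456, 1296, 1944, -72] -> [2736, 648, 1296, 1944] -> [2736, 648, 1296, 1944] -> 6624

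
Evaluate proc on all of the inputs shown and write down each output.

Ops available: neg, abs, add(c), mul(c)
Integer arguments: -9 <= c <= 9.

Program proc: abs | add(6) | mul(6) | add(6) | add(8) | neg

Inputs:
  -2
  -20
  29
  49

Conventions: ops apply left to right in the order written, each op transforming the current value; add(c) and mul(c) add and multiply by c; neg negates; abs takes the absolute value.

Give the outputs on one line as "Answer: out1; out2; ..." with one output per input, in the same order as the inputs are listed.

-62; -170; -224; -344

Execution, op by op:
  -2 -> 2 -> 8 -> 48 -> 54 -> 62 -> -62
  -20 -> 20 -> 26 -> 156 -> 162 -> 170 -> -170
  29 -> 29 -> 35 -> 210 -> 216 -> 224 -> -224
  49 -> 49 -> 55 -> 330 -> 336 -> 344 -> -344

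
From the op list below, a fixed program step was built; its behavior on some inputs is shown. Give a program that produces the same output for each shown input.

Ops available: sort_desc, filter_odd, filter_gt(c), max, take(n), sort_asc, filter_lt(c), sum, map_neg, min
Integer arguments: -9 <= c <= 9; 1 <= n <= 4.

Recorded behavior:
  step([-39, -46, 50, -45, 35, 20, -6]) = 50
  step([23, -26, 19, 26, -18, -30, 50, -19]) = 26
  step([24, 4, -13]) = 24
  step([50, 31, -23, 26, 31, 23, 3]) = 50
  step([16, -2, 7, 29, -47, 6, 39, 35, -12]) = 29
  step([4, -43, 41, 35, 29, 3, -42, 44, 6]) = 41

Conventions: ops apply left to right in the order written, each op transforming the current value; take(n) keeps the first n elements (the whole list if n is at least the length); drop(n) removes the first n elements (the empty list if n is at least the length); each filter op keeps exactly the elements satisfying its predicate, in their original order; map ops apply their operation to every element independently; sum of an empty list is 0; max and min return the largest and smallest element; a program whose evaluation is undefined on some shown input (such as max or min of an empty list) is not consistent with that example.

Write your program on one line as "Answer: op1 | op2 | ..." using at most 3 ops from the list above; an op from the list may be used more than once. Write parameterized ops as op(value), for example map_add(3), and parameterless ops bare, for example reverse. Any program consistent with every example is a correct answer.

take(4) | sort_desc | max

Check, running the answer program on each example:
  [-39, -46, 50, -45, 35, 20, -6] -> [-39, -46, 50, -45] -> [50, -39, -45, -46] -> 50
  [23, -26, 19, 26, -18, -30, 50, -19] -> [23, -26, 19, 26] -> [26, 23, 19, -26] -> 26
  [24, 4, -13] -> [24, 4, -13] -> [24, 4, -13] -> 24
  [50, 31, -23, 26, 31, 23, 3] -> [50, 31, -23, 26] -> [50, 31, 26, -23] -> 50
  [16, -2, 7, 29, -47, 6, 39, 35, -12] -> [16, -2, 7, 29] -> [29, 16, 7, -2] -> 29
  [4, -43, 41, 35, 29, 3, -42, 44, 6] -> [4, -43, 41, 35] -> [41, 35, 4, -43] -> 41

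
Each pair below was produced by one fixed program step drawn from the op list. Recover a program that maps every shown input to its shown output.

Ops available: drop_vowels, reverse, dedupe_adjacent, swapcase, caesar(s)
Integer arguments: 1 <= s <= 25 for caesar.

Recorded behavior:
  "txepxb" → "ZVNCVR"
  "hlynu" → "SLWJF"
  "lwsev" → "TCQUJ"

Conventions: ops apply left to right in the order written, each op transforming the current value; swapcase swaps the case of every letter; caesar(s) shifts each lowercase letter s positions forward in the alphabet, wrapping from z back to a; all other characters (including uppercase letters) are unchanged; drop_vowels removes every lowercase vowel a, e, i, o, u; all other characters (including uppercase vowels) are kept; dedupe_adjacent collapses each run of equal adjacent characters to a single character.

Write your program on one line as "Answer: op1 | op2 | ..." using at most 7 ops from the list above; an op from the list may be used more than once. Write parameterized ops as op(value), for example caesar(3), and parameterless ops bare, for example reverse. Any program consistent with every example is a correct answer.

swapcase | reverse | swapcase | caesar(21) | caesar(3) | swapcase

Check, running the answer program on each example:
  "txepxb" -> "TXEPXB" -> "BXPEXT" -> "bxpext" -> "wskzso" -> "zvncvr" -> "ZVNCVR"
  "hlynu" -> "HLYNU" -> "UNYLH" -> "unylh" -> "pitgc" -> "slwjf" -> "SLWJF"
  "lwsev" -> "LWSEV" -> "VESWL" -> "veswl" -> "qznrg" -> "tcquj" -> "TCQUJ"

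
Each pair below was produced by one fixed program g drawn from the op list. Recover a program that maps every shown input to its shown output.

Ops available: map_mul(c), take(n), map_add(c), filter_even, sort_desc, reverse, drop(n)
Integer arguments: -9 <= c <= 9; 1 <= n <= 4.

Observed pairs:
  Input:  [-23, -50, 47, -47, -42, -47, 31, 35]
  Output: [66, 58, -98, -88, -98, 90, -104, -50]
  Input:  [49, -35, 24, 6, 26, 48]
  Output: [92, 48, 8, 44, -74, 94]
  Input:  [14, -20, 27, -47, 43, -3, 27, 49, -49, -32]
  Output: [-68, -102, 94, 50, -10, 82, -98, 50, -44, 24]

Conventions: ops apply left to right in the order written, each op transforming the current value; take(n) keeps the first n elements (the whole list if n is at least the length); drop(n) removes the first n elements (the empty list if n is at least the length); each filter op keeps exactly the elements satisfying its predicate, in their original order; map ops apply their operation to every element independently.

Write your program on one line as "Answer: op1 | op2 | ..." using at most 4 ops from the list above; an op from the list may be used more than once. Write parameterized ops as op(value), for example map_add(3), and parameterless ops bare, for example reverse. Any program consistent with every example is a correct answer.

reverse | map_mul(2) | map_add(-4)

Check, running the answer program on each example:
  [-23, -50, 47, -47, -42, -47, 31, 35] -> [35, 31, -47, -42, -47, 47, -50, -23] -> [70, 62, -94, -84, -94, 94, -100, -46] -> [66, 58, -98, -88, -98, 90, -104, -50]
  [49, -35, 24, 6, 26, 48] -> [48, 26, 6, 24, -35, 49] -> [96, 52, 12, 48, -70, 98] -> [92, 48, 8, 44, -74, 94]
  [14, -20, 27, -47, 43, -3, 27, 49, -49, -32] -> [-32, -49, 49, 27, -3, 43, -47, 27, -20, 14] -> [-64, -98, 98, 54, -6, 86, -94, 54, -40, 28] -> [-68, -102, 94, 50, -10, 82, -98, 50, -44, 24]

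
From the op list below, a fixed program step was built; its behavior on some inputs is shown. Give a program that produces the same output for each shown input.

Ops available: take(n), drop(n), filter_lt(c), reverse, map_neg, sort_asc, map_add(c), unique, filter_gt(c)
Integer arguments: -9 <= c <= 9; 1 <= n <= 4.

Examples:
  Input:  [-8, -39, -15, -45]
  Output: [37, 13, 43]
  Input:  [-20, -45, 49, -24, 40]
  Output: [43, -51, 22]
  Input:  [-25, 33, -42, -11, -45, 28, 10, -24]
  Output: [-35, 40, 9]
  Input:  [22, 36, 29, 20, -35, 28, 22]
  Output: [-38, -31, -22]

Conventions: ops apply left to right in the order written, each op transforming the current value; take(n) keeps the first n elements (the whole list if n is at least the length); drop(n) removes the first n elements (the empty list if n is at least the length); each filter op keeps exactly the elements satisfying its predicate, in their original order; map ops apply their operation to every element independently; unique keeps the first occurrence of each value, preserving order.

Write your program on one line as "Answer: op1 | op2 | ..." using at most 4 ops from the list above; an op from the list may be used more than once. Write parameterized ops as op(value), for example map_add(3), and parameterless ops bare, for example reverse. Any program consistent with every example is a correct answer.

drop(1) | map_add(2) | take(3) | map_neg

Check, running the answer program on each example:
  [-8, -39, -15, -45] -> [-39, -15, -45] -> [-37, -13, -43] -> [-37, -13, -43] -> [37, 13, 43]
  [-20, -45, 49, -24, 40] -> [-45, 49, -24, 40] -> [-43, 51, -22, 42] -> [-43, 51, -22] -> [43, -51, 22]
  [-25, 33, -42, -11, -45, 28, 10, -24] -> [33, -42, -11, -45, 28, 10, -24] -> [35, -40, -9, -43, 30, 12, -22] -> [35, -40, -9] -> [-35, 40, 9]
  [22, 36, 29, 20, -35, 28, 22] -> [36, 29, 20, -35, 28, 22] -> [38, 31, 22, -33, 30, 24] -> [38, 31, 22] -> [-38, -31, -22]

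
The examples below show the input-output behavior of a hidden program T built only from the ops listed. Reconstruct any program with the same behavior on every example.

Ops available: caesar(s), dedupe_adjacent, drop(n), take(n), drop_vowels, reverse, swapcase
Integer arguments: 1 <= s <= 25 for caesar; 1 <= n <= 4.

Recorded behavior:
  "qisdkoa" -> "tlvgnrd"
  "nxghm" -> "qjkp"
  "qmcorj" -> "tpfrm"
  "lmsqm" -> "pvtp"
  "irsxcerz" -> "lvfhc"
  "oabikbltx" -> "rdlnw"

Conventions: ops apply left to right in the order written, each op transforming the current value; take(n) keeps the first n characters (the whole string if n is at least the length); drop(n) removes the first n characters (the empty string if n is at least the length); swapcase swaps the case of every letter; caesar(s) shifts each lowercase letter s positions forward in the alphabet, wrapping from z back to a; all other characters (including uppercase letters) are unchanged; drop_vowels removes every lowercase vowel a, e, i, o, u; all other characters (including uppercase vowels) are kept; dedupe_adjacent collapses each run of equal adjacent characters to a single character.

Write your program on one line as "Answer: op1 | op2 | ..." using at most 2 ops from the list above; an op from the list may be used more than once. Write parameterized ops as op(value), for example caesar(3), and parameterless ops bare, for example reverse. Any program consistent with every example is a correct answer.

caesar(3) | drop_vowels

Check, running the answer program on each example:
  "qisdkoa" -> "tlvgnrd" -> "tlvgnrd"
  "nxghm" -> "qajkp" -> "qjkp"
  "qmcorj" -> "tpfrum" -> "tpfrm"
  "lmsqm" -> "opvtp" -> "pvtp"
  "irsxcerz" -> "luvafhuc" -> "lvfhc"
  "oabikbltx" -> "rdelneowa" -> "rdlnw"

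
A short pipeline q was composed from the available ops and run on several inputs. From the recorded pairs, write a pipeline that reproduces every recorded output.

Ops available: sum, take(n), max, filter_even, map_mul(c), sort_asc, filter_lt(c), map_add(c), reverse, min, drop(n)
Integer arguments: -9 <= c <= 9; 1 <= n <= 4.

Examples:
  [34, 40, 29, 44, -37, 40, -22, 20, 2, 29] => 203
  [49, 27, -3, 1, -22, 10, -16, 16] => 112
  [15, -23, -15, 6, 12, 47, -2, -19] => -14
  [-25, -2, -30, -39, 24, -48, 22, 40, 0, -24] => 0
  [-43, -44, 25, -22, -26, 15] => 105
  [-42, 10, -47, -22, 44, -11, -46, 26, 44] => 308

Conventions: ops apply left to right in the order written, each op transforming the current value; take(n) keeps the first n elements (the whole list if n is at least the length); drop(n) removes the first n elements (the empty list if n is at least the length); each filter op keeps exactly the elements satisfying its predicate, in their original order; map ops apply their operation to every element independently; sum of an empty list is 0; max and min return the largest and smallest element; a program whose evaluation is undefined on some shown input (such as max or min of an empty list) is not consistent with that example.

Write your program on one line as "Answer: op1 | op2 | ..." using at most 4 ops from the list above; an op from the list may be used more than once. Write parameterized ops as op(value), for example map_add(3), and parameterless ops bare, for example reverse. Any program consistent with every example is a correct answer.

map_mul(7) | reverse | take(2) | max

Check, running the answer program on each example:
  [34, 40, 29, 44, -37, 40, -22, 20, 2, 29] -> [238, 280, 203, 308, -259, 280, -154, 140, 14, 203] -> [203, 14, 140, -154, 280, -259, 308, 203, 280, 238] -> [203, 14] -> 203
  [49, 27, -3, 1, -22, 10, -16, 16] -> [343, 189, -21, 7, -154, 70, -112, 112] -> [112, -112, 70, -154, 7, -21, 189, 343] -> [112, -112] -> 112
  [15, -23, -15, 6, 12, 47, -2, -19] -> [105, -161, -105, 42, 84, 329, -14, -133] -> [-133, -14, 329, 84, 42, -105, -161, 105] -> [-133, -14] -> -14
  [-25, -2, -30, -39, 24, -48, 22, 40, 0, -24] -> [-175, -14, -210, -273, 168, -336, 154, 280, 0, -168] -> [-168, 0, 280, 154, -336, 168, -273, -210, -14, -175] -> [-168, 0] -> 0
  [-43, -44, 25, -22, -26, 15] -> [-301, -308, 175, -154, -182, 105] -> [105, -182, -154, 175, -308, -301] -> [105, -182] -> 105
  [-42, 10, -47, -22, 44, -11, -46, 26, 44] -> [-294, 70, -329, -154, 308, -77, -322, 182, 308] -> [308, 182, -322, -77, 308, -154, -329, 70, -294] -> [308, 182] -> 308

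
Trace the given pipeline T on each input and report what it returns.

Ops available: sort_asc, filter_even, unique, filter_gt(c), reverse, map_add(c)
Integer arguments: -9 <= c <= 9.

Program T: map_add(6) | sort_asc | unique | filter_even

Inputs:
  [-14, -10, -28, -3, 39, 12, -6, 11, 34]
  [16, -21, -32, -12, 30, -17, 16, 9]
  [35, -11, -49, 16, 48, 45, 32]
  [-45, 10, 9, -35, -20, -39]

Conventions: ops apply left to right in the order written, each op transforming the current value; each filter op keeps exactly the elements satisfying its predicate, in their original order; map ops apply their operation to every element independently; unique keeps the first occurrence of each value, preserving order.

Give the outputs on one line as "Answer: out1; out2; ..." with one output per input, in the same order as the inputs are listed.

Execution, op by op:
  [-14, -10, -28, -3, 39, 12, -6, 11, 34] -> [-8, -4, -22, 3, 45, 18, 0, 17, 40] -> [-22, -8, -4, 0, 3, 17, 18, 40, 45] -> [-22, -8, -4, 0, 3, 17, 18, 40, 45] -> [-22, -8, -4, 0, 18, 40]
  [16, -21, -32, -12, 30, -17, 16, 9] -> [22, -15, -26, -6, 36, -11, 22, 15] -> [-26, -15, -11, -6, 15, 22, 22, 36] -> [-26, -15, -11, -6, 15, 22, 36] -> [-26, -6, 22, 36]
  [35, -11, -49, 16, 48, 45, 32] -> [41, -5, -43, 22, 54, 51, 38] -> [-43, -5, 22, 38, 41, 51, 54] -> [-43, -5, 22, 38, 41, 51, 54] -> [22, 38, 54]
  [-45, 10, 9, -35, -20, -39] -> [-39, 16, 15, -29, -14, -33] -> [-39, -33, -29, -14, 15, 16] -> [-39, -33, -29, -14, 15, 16] -> [-14, 16]

[-22, -8, -4, 0, 18, 40]; [-26, -6, 22, 36]; [22, 38, 54]; [-14, 16]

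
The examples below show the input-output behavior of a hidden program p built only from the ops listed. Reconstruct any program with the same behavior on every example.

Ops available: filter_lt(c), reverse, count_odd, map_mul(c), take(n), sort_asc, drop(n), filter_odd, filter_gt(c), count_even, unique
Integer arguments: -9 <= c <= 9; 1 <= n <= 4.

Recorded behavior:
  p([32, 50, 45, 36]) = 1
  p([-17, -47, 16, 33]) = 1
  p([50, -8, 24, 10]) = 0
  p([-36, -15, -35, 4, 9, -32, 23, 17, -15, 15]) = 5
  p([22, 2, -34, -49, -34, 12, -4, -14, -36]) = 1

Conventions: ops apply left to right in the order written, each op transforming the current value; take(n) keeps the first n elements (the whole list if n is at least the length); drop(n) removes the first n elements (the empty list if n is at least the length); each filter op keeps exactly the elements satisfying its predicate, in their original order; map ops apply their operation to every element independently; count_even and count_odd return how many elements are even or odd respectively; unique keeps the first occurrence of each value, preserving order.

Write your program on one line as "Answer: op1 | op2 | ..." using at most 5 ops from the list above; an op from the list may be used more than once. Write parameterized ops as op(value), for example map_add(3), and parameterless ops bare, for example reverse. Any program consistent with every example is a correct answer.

unique | map_mul(-9) | drop(2) | count_odd

Check, running the answer program on each example:
  [32, 50, 45, 36] -> [32, 50, 45, 36] -> [-288, -450, -405, -324] -> [-405, -324] -> 1
  [-17, -47, 16, 33] -> [-17, -47, 16, 33] -> [153, 423, -144, -297] -> [-144, -297] -> 1
  [50, -8, 24, 10] -> [50, -8, 24, 10] -> [-450, 72, -216, -90] -> [-216, -90] -> 0
  [-36, -15, -35, 4, 9, -32, 23, 17, -15, 15] -> [-36, -15, -35, 4, 9, -32, 23, 17, 15] -> [324, 135, 315, -36, -81, 288, -207, -153, -135] -> [315, -36, -81, 288, -207, -153, -135] -> 5
  [22, 2, -34, -49, -34, 12, -4, -14, -36] -> [22, 2, -34, -49, 12, -4, -14, -36] -> [-198, -18, 306, 441, -108, 36, 126, 324] -> [306, 441, -108, 36, 126, 324] -> 1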